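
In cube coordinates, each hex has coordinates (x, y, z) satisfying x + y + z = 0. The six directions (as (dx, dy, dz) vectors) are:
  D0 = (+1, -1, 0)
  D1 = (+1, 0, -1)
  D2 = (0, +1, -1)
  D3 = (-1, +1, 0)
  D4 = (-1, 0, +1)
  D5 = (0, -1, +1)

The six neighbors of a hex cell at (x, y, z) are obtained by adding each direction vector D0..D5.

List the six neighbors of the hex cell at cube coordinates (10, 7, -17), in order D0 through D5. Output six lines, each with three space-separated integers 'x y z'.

Center: (10, 7, -17). Add each direction:
  D0: (10, 7, -17) + (1, -1, 0) = (11, 6, -17)
  D1: (10, 7, -17) + (1, 0, -1) = (11, 7, -18)
  D2: (10, 7, -17) + (0, 1, -1) = (10, 8, -18)
  D3: (10, 7, -17) + (-1, 1, 0) = (9, 8, -17)
  D4: (10, 7, -17) + (-1, 0, 1) = (9, 7, -16)
  D5: (10, 7, -17) + (0, -1, 1) = (10, 6, -16)

Answer: 11 6 -17
11 7 -18
10 8 -18
9 8 -17
9 7 -16
10 6 -16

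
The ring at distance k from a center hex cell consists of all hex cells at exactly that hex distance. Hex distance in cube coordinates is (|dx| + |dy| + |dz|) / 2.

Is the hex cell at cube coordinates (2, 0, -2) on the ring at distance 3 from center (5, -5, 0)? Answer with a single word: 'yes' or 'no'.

|px - cx| = |2 - 5| = 3
|py - cy| = |0 - (-5)| = 5
|pz - cz| = |-2 - 0| = 2
distance = (3+5+2)/2 = 10/2 = 5
radius = 3; distance != radius -> no

Answer: no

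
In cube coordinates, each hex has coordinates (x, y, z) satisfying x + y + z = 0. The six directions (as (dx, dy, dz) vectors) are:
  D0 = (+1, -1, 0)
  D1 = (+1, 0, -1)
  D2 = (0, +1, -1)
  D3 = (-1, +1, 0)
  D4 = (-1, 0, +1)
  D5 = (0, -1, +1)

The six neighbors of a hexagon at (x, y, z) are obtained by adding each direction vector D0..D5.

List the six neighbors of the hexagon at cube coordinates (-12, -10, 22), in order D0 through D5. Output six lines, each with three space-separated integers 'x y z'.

Answer: -11 -11 22
-11 -10 21
-12 -9 21
-13 -9 22
-13 -10 23
-12 -11 23

Derivation:
Center: (-12, -10, 22). Add each direction:
  D0: (-12, -10, 22) + (1, -1, 0) = (-11, -11, 22)
  D1: (-12, -10, 22) + (1, 0, -1) = (-11, -10, 21)
  D2: (-12, -10, 22) + (0, 1, -1) = (-12, -9, 21)
  D3: (-12, -10, 22) + (-1, 1, 0) = (-13, -9, 22)
  D4: (-12, -10, 22) + (-1, 0, 1) = (-13, -10, 23)
  D5: (-12, -10, 22) + (0, -1, 1) = (-12, -11, 23)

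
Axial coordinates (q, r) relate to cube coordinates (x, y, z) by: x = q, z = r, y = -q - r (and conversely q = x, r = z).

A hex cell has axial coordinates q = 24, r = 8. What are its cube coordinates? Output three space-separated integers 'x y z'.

Answer: 24 -32 8

Derivation:
x = q = 24
z = r = 8
y = -x - z = -(24) - (8) = -32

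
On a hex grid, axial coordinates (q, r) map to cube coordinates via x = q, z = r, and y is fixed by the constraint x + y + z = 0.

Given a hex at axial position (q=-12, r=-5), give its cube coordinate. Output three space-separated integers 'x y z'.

Answer: -12 17 -5

Derivation:
x = q = -12
z = r = -5
y = -x - z = -(-12) - (-5) = 17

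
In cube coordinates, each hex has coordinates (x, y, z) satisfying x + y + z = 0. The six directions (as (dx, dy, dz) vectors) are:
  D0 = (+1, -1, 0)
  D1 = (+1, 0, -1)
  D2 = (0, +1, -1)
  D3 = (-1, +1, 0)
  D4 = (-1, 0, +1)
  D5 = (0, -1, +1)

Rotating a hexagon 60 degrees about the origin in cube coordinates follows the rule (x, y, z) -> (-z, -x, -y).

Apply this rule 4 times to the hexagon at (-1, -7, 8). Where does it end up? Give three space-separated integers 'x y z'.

Start: (-1, -7, 8)
Step 1: (-1, -7, 8) -> (-(8), -(-1), -(-7)) = (-8, 1, 7)
Step 2: (-8, 1, 7) -> (-(7), -(-8), -(1)) = (-7, 8, -1)
Step 3: (-7, 8, -1) -> (-(-1), -(-7), -(8)) = (1, 7, -8)
Step 4: (1, 7, -8) -> (-(-8), -(1), -(7)) = (8, -1, -7)

Answer: 8 -1 -7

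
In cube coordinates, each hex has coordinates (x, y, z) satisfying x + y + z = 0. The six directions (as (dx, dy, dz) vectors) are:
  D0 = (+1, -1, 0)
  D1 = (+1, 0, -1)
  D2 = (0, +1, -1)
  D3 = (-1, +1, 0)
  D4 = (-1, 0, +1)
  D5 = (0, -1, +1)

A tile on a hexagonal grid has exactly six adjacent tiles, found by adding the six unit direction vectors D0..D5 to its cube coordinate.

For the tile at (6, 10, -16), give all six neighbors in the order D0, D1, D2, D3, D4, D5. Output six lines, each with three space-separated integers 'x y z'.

Answer: 7 9 -16
7 10 -17
6 11 -17
5 11 -16
5 10 -15
6 9 -15

Derivation:
Center: (6, 10, -16). Add each direction:
  D0: (6, 10, -16) + (1, -1, 0) = (7, 9, -16)
  D1: (6, 10, -16) + (1, 0, -1) = (7, 10, -17)
  D2: (6, 10, -16) + (0, 1, -1) = (6, 11, -17)
  D3: (6, 10, -16) + (-1, 1, 0) = (5, 11, -16)
  D4: (6, 10, -16) + (-1, 0, 1) = (5, 10, -15)
  D5: (6, 10, -16) + (0, -1, 1) = (6, 9, -15)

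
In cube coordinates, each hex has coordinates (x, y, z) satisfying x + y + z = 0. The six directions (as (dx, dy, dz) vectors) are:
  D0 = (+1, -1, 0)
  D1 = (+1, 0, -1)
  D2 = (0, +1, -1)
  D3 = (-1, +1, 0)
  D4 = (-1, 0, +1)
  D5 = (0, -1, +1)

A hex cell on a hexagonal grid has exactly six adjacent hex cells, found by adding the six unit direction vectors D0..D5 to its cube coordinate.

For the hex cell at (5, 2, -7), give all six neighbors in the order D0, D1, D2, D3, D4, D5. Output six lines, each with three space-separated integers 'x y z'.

Center: (5, 2, -7). Add each direction:
  D0: (5, 2, -7) + (1, -1, 0) = (6, 1, -7)
  D1: (5, 2, -7) + (1, 0, -1) = (6, 2, -8)
  D2: (5, 2, -7) + (0, 1, -1) = (5, 3, -8)
  D3: (5, 2, -7) + (-1, 1, 0) = (4, 3, -7)
  D4: (5, 2, -7) + (-1, 0, 1) = (4, 2, -6)
  D5: (5, 2, -7) + (0, -1, 1) = (5, 1, -6)

Answer: 6 1 -7
6 2 -8
5 3 -8
4 3 -7
4 2 -6
5 1 -6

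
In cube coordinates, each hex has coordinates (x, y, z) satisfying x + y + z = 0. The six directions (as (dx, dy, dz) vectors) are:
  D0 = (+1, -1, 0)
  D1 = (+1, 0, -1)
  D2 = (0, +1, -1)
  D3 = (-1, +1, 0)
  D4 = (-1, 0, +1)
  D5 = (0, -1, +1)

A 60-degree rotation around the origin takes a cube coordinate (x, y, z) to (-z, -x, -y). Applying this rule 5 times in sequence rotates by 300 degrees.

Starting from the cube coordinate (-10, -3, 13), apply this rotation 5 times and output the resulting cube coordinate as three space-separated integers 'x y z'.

Answer: 3 -13 10

Derivation:
Start: (-10, -3, 13)
Step 1: (-10, -3, 13) -> (-(13), -(-10), -(-3)) = (-13, 10, 3)
Step 2: (-13, 10, 3) -> (-(3), -(-13), -(10)) = (-3, 13, -10)
Step 3: (-3, 13, -10) -> (-(-10), -(-3), -(13)) = (10, 3, -13)
Step 4: (10, 3, -13) -> (-(-13), -(10), -(3)) = (13, -10, -3)
Step 5: (13, -10, -3) -> (-(-3), -(13), -(-10)) = (3, -13, 10)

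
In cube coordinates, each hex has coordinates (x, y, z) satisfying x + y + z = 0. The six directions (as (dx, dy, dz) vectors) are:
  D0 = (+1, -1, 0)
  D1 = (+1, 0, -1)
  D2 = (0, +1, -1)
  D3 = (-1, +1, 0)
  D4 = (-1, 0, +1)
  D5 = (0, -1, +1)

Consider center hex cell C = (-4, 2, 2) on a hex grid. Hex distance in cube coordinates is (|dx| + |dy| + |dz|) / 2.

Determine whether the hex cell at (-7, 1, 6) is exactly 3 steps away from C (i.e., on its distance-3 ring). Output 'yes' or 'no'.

Answer: no

Derivation:
|px - cx| = |-7 - (-4)| = 3
|py - cy| = |1 - 2| = 1
|pz - cz| = |6 - 2| = 4
distance = (3+1+4)/2 = 8/2 = 4
radius = 3; distance != radius -> no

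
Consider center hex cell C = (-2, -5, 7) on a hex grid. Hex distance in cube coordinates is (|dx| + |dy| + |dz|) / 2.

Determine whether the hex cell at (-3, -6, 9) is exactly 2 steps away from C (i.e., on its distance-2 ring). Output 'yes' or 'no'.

|px - cx| = |-3 - (-2)| = 1
|py - cy| = |-6 - (-5)| = 1
|pz - cz| = |9 - 7| = 2
distance = (1+1+2)/2 = 4/2 = 2
radius = 2; distance == radius -> yes

Answer: yes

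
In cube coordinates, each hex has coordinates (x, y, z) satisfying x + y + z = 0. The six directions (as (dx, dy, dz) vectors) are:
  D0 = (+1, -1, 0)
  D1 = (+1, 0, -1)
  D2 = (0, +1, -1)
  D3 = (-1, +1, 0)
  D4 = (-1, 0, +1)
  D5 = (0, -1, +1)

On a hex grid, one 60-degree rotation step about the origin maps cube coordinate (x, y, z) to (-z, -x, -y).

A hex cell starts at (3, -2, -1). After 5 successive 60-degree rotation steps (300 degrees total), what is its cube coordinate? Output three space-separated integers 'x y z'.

Answer: 2 1 -3

Derivation:
Start: (3, -2, -1)
Step 1: (3, -2, -1) -> (-(-1), -(3), -(-2)) = (1, -3, 2)
Step 2: (1, -3, 2) -> (-(2), -(1), -(-3)) = (-2, -1, 3)
Step 3: (-2, -1, 3) -> (-(3), -(-2), -(-1)) = (-3, 2, 1)
Step 4: (-3, 2, 1) -> (-(1), -(-3), -(2)) = (-1, 3, -2)
Step 5: (-1, 3, -2) -> (-(-2), -(-1), -(3)) = (2, 1, -3)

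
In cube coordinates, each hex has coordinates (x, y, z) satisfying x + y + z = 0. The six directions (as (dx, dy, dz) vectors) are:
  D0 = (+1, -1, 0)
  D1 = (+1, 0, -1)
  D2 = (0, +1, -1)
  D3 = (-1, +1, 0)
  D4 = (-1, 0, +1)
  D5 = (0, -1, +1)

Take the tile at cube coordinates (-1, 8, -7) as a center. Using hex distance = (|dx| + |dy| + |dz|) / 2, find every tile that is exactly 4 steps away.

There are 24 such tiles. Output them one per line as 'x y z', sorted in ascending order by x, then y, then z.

Answer: -5 8 -3
-5 9 -4
-5 10 -5
-5 11 -6
-5 12 -7
-4 7 -3
-4 12 -8
-3 6 -3
-3 12 -9
-2 5 -3
-2 12 -10
-1 4 -3
-1 12 -11
0 4 -4
0 11 -11
1 4 -5
1 10 -11
2 4 -6
2 9 -11
3 4 -7
3 5 -8
3 6 -9
3 7 -10
3 8 -11

Derivation:
Walk ring at distance 4 from (-1, 8, -7):
Start at center + D4*4 = (-5, 8, -3)
  hex 0: (-5, 8, -3)
  hex 1: (-4, 7, -3)
  hex 2: (-3, 6, -3)
  hex 3: (-2, 5, -3)
  hex 4: (-1, 4, -3)
  hex 5: (0, 4, -4)
  hex 6: (1, 4, -5)
  hex 7: (2, 4, -6)
  hex 8: (3, 4, -7)
  hex 9: (3, 5, -8)
  hex 10: (3, 6, -9)
  hex 11: (3, 7, -10)
  hex 12: (3, 8, -11)
  hex 13: (2, 9, -11)
  hex 14: (1, 10, -11)
  hex 15: (0, 11, -11)
  hex 16: (-1, 12, -11)
  hex 17: (-2, 12, -10)
  hex 18: (-3, 12, -9)
  hex 19: (-4, 12, -8)
  hex 20: (-5, 12, -7)
  hex 21: (-5, 11, -6)
  hex 22: (-5, 10, -5)
  hex 23: (-5, 9, -4)
Sorted: 24 hexes.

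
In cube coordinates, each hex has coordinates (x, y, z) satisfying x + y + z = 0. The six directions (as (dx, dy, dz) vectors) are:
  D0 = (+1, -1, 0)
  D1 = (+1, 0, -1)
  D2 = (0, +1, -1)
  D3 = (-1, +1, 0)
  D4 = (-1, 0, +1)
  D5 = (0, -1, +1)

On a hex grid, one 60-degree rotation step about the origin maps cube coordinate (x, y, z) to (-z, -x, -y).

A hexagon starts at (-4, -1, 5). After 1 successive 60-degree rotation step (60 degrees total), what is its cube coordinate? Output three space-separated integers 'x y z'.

Answer: -5 4 1

Derivation:
Start: (-4, -1, 5)
Step 1: (-4, -1, 5) -> (-(5), -(-4), -(-1)) = (-5, 4, 1)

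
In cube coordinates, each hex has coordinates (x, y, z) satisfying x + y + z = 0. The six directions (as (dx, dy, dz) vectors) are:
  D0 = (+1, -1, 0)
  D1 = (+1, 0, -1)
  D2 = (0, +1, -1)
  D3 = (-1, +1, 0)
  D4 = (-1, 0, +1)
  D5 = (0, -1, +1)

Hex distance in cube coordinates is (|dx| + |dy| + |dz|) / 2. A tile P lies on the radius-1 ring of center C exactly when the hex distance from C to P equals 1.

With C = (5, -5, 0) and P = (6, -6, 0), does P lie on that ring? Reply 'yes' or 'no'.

|px - cx| = |6 - 5| = 1
|py - cy| = |-6 - (-5)| = 1
|pz - cz| = |0 - 0| = 0
distance = (1+1+0)/2 = 2/2 = 1
radius = 1; distance == radius -> yes

Answer: yes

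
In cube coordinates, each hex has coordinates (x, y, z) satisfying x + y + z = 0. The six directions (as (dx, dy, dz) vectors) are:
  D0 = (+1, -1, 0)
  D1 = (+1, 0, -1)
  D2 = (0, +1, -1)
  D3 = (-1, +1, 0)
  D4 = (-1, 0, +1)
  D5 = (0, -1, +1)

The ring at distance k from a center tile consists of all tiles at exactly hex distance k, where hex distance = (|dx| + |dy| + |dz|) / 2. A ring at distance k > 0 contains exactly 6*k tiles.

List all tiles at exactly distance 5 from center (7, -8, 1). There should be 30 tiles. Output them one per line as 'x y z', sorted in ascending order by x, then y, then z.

Answer: 2 -8 6
2 -7 5
2 -6 4
2 -5 3
2 -4 2
2 -3 1
3 -9 6
3 -3 0
4 -10 6
4 -3 -1
5 -11 6
5 -3 -2
6 -12 6
6 -3 -3
7 -13 6
7 -3 -4
8 -13 5
8 -4 -4
9 -13 4
9 -5 -4
10 -13 3
10 -6 -4
11 -13 2
11 -7 -4
12 -13 1
12 -12 0
12 -11 -1
12 -10 -2
12 -9 -3
12 -8 -4

Derivation:
Walk ring at distance 5 from (7, -8, 1):
Start at center + D4*5 = (2, -8, 6)
  hex 0: (2, -8, 6)
  hex 1: (3, -9, 6)
  hex 2: (4, -10, 6)
  hex 3: (5, -11, 6)
  hex 4: (6, -12, 6)
  hex 5: (7, -13, 6)
  hex 6: (8, -13, 5)
  hex 7: (9, -13, 4)
  hex 8: (10, -13, 3)
  hex 9: (11, -13, 2)
  hex 10: (12, -13, 1)
  hex 11: (12, -12, 0)
  hex 12: (12, -11, -1)
  hex 13: (12, -10, -2)
  hex 14: (12, -9, -3)
  hex 15: (12, -8, -4)
  hex 16: (11, -7, -4)
  hex 17: (10, -6, -4)
  hex 18: (9, -5, -4)
  hex 19: (8, -4, -4)
  hex 20: (7, -3, -4)
  hex 21: (6, -3, -3)
  hex 22: (5, -3, -2)
  hex 23: (4, -3, -1)
  hex 24: (3, -3, 0)
  hex 25: (2, -3, 1)
  hex 26: (2, -4, 2)
  hex 27: (2, -5, 3)
  hex 28: (2, -6, 4)
  hex 29: (2, -7, 5)
Sorted: 30 hexes.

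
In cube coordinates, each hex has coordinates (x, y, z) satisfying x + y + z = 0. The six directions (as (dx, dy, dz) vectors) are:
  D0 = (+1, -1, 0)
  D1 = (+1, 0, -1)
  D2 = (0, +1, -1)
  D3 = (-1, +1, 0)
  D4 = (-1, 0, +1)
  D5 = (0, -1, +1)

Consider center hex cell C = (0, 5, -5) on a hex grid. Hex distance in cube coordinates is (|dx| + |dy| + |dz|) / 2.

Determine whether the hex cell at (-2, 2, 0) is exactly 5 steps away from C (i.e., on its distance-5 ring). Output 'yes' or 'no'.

|px - cx| = |-2 - 0| = 2
|py - cy| = |2 - 5| = 3
|pz - cz| = |0 - (-5)| = 5
distance = (2+3+5)/2 = 10/2 = 5
radius = 5; distance == radius -> yes

Answer: yes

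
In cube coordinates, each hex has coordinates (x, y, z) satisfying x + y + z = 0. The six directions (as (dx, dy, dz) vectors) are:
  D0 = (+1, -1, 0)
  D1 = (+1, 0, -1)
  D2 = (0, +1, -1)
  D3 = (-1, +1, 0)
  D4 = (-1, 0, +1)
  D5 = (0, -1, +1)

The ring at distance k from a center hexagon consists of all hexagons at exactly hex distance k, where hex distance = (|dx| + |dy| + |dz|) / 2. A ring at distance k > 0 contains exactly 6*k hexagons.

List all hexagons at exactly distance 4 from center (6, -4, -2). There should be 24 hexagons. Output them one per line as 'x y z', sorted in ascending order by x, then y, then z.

Answer: 2 -4 2
2 -3 1
2 -2 0
2 -1 -1
2 0 -2
3 -5 2
3 0 -3
4 -6 2
4 0 -4
5 -7 2
5 0 -5
6 -8 2
6 0 -6
7 -8 1
7 -1 -6
8 -8 0
8 -2 -6
9 -8 -1
9 -3 -6
10 -8 -2
10 -7 -3
10 -6 -4
10 -5 -5
10 -4 -6

Derivation:
Walk ring at distance 4 from (6, -4, -2):
Start at center + D4*4 = (2, -4, 2)
  hex 0: (2, -4, 2)
  hex 1: (3, -5, 2)
  hex 2: (4, -6, 2)
  hex 3: (5, -7, 2)
  hex 4: (6, -8, 2)
  hex 5: (7, -8, 1)
  hex 6: (8, -8, 0)
  hex 7: (9, -8, -1)
  hex 8: (10, -8, -2)
  hex 9: (10, -7, -3)
  hex 10: (10, -6, -4)
  hex 11: (10, -5, -5)
  hex 12: (10, -4, -6)
  hex 13: (9, -3, -6)
  hex 14: (8, -2, -6)
  hex 15: (7, -1, -6)
  hex 16: (6, 0, -6)
  hex 17: (5, 0, -5)
  hex 18: (4, 0, -4)
  hex 19: (3, 0, -3)
  hex 20: (2, 0, -2)
  hex 21: (2, -1, -1)
  hex 22: (2, -2, 0)
  hex 23: (2, -3, 1)
Sorted: 24 hexes.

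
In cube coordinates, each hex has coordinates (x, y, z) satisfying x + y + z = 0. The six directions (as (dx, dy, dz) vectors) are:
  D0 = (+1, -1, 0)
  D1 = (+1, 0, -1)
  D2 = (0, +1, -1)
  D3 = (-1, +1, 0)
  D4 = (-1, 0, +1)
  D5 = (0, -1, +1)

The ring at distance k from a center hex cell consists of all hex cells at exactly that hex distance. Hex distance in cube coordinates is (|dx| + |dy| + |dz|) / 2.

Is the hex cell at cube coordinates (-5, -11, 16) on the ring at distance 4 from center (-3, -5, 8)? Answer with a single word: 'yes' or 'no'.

Answer: no

Derivation:
|px - cx| = |-5 - (-3)| = 2
|py - cy| = |-11 - (-5)| = 6
|pz - cz| = |16 - 8| = 8
distance = (2+6+8)/2 = 16/2 = 8
radius = 4; distance != radius -> no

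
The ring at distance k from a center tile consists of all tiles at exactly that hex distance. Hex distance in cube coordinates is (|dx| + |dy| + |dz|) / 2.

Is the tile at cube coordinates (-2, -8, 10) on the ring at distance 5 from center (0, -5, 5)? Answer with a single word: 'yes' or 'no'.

Answer: yes

Derivation:
|px - cx| = |-2 - 0| = 2
|py - cy| = |-8 - (-5)| = 3
|pz - cz| = |10 - 5| = 5
distance = (2+3+5)/2 = 10/2 = 5
radius = 5; distance == radius -> yes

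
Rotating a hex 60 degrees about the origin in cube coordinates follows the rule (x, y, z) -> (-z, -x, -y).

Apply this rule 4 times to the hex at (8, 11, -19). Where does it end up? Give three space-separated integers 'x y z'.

Answer: -19 8 11

Derivation:
Start: (8, 11, -19)
Step 1: (8, 11, -19) -> (-(-19), -(8), -(11)) = (19, -8, -11)
Step 2: (19, -8, -11) -> (-(-11), -(19), -(-8)) = (11, -19, 8)
Step 3: (11, -19, 8) -> (-(8), -(11), -(-19)) = (-8, -11, 19)
Step 4: (-8, -11, 19) -> (-(19), -(-8), -(-11)) = (-19, 8, 11)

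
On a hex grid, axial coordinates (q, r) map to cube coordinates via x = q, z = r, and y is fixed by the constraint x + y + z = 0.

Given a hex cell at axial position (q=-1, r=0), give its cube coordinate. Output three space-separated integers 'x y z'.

x = q = -1
z = r = 0
y = -x - z = -(-1) - (0) = 1

Answer: -1 1 0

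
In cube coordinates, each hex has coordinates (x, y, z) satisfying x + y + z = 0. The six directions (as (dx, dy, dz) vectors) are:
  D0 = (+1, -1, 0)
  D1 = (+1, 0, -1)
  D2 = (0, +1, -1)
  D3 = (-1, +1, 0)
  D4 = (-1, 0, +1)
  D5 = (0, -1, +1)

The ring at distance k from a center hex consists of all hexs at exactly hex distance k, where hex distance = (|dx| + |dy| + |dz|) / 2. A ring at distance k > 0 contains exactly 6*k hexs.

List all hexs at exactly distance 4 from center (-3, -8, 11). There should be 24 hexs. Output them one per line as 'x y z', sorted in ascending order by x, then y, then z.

Answer: -7 -8 15
-7 -7 14
-7 -6 13
-7 -5 12
-7 -4 11
-6 -9 15
-6 -4 10
-5 -10 15
-5 -4 9
-4 -11 15
-4 -4 8
-3 -12 15
-3 -4 7
-2 -12 14
-2 -5 7
-1 -12 13
-1 -6 7
0 -12 12
0 -7 7
1 -12 11
1 -11 10
1 -10 9
1 -9 8
1 -8 7

Derivation:
Walk ring at distance 4 from (-3, -8, 11):
Start at center + D4*4 = (-7, -8, 15)
  hex 0: (-7, -8, 15)
  hex 1: (-6, -9, 15)
  hex 2: (-5, -10, 15)
  hex 3: (-4, -11, 15)
  hex 4: (-3, -12, 15)
  hex 5: (-2, -12, 14)
  hex 6: (-1, -12, 13)
  hex 7: (0, -12, 12)
  hex 8: (1, -12, 11)
  hex 9: (1, -11, 10)
  hex 10: (1, -10, 9)
  hex 11: (1, -9, 8)
  hex 12: (1, -8, 7)
  hex 13: (0, -7, 7)
  hex 14: (-1, -6, 7)
  hex 15: (-2, -5, 7)
  hex 16: (-3, -4, 7)
  hex 17: (-4, -4, 8)
  hex 18: (-5, -4, 9)
  hex 19: (-6, -4, 10)
  hex 20: (-7, -4, 11)
  hex 21: (-7, -5, 12)
  hex 22: (-7, -6, 13)
  hex 23: (-7, -7, 14)
Sorted: 24 hexes.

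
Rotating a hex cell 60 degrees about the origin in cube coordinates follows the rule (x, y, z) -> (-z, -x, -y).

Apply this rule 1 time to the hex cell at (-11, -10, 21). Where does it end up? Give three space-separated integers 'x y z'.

Start: (-11, -10, 21)
Step 1: (-11, -10, 21) -> (-(21), -(-11), -(-10)) = (-21, 11, 10)

Answer: -21 11 10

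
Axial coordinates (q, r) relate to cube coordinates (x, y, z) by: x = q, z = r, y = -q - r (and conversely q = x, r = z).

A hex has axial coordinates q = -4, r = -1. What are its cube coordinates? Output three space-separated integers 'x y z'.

x = q = -4
z = r = -1
y = -x - z = -(-4) - (-1) = 5

Answer: -4 5 -1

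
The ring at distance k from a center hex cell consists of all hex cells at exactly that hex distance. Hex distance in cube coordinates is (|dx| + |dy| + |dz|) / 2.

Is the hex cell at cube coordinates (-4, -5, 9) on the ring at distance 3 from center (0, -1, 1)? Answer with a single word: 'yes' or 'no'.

|px - cx| = |-4 - 0| = 4
|py - cy| = |-5 - (-1)| = 4
|pz - cz| = |9 - 1| = 8
distance = (4+4+8)/2 = 16/2 = 8
radius = 3; distance != radius -> no

Answer: no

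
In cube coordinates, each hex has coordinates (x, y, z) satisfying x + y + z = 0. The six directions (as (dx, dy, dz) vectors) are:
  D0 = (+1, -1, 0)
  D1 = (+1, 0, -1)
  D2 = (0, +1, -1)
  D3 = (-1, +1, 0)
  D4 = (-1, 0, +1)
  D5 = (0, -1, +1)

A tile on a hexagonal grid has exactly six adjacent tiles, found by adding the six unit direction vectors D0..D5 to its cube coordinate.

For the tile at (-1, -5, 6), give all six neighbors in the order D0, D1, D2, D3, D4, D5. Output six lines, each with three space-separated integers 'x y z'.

Center: (-1, -5, 6). Add each direction:
  D0: (-1, -5, 6) + (1, -1, 0) = (0, -6, 6)
  D1: (-1, -5, 6) + (1, 0, -1) = (0, -5, 5)
  D2: (-1, -5, 6) + (0, 1, -1) = (-1, -4, 5)
  D3: (-1, -5, 6) + (-1, 1, 0) = (-2, -4, 6)
  D4: (-1, -5, 6) + (-1, 0, 1) = (-2, -5, 7)
  D5: (-1, -5, 6) + (0, -1, 1) = (-1, -6, 7)

Answer: 0 -6 6
0 -5 5
-1 -4 5
-2 -4 6
-2 -5 7
-1 -6 7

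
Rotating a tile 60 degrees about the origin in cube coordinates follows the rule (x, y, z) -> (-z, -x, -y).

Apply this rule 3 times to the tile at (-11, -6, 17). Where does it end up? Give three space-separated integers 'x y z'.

Start: (-11, -6, 17)
Step 1: (-11, -6, 17) -> (-(17), -(-11), -(-6)) = (-17, 11, 6)
Step 2: (-17, 11, 6) -> (-(6), -(-17), -(11)) = (-6, 17, -11)
Step 3: (-6, 17, -11) -> (-(-11), -(-6), -(17)) = (11, 6, -17)

Answer: 11 6 -17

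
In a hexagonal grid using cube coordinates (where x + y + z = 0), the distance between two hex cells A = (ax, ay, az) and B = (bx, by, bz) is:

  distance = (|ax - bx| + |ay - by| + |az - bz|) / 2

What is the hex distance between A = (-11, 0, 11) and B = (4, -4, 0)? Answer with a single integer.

Answer: 15

Derivation:
|ax - bx| = |-11 - 4| = 15
|ay - by| = |0 - (-4)| = 4
|az - bz| = |11 - 0| = 11
distance = (15 + 4 + 11) / 2 = 30 / 2 = 15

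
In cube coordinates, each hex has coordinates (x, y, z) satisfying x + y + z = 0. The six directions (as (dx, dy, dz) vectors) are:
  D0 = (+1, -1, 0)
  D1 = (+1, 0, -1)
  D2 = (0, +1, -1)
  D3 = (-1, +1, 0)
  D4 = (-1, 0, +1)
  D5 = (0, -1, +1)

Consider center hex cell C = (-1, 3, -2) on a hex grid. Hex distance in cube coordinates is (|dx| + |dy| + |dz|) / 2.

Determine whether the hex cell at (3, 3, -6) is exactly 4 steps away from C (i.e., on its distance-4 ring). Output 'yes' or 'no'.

Answer: yes

Derivation:
|px - cx| = |3 - (-1)| = 4
|py - cy| = |3 - 3| = 0
|pz - cz| = |-6 - (-2)| = 4
distance = (4+0+4)/2 = 8/2 = 4
radius = 4; distance == radius -> yes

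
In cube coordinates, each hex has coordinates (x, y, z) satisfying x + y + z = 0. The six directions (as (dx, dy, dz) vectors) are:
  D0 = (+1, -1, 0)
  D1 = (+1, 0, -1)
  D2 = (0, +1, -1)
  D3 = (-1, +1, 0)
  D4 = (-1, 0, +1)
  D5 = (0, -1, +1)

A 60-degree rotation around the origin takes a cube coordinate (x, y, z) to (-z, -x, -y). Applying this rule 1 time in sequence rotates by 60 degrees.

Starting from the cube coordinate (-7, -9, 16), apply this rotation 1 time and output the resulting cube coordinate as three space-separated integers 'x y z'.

Start: (-7, -9, 16)
Step 1: (-7, -9, 16) -> (-(16), -(-7), -(-9)) = (-16, 7, 9)

Answer: -16 7 9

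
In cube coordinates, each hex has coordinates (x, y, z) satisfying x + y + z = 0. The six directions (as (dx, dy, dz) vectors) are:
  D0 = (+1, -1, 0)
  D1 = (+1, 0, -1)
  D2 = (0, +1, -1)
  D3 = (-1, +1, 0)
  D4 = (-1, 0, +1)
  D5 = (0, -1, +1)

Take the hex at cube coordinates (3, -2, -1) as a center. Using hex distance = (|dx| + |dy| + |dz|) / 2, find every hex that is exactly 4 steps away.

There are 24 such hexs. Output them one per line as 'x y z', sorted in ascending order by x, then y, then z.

Walk ring at distance 4 from (3, -2, -1):
Start at center + D4*4 = (-1, -2, 3)
  hex 0: (-1, -2, 3)
  hex 1: (0, -3, 3)
  hex 2: (1, -4, 3)
  hex 3: (2, -5, 3)
  hex 4: (3, -6, 3)
  hex 5: (4, -6, 2)
  hex 6: (5, -6, 1)
  hex 7: (6, -6, 0)
  hex 8: (7, -6, -1)
  hex 9: (7, -5, -2)
  hex 10: (7, -4, -3)
  hex 11: (7, -3, -4)
  hex 12: (7, -2, -5)
  hex 13: (6, -1, -5)
  hex 14: (5, 0, -5)
  hex 15: (4, 1, -5)
  hex 16: (3, 2, -5)
  hex 17: (2, 2, -4)
  hex 18: (1, 2, -3)
  hex 19: (0, 2, -2)
  hex 20: (-1, 2, -1)
  hex 21: (-1, 1, 0)
  hex 22: (-1, 0, 1)
  hex 23: (-1, -1, 2)
Sorted: 24 hexes.

Answer: -1 -2 3
-1 -1 2
-1 0 1
-1 1 0
-1 2 -1
0 -3 3
0 2 -2
1 -4 3
1 2 -3
2 -5 3
2 2 -4
3 -6 3
3 2 -5
4 -6 2
4 1 -5
5 -6 1
5 0 -5
6 -6 0
6 -1 -5
7 -6 -1
7 -5 -2
7 -4 -3
7 -3 -4
7 -2 -5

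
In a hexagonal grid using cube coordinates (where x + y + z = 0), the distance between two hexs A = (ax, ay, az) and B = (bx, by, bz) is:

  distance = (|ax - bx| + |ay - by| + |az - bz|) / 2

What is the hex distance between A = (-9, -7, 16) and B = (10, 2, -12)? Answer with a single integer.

Answer: 28

Derivation:
|ax - bx| = |-9 - 10| = 19
|ay - by| = |-7 - 2| = 9
|az - bz| = |16 - (-12)| = 28
distance = (19 + 9 + 28) / 2 = 56 / 2 = 28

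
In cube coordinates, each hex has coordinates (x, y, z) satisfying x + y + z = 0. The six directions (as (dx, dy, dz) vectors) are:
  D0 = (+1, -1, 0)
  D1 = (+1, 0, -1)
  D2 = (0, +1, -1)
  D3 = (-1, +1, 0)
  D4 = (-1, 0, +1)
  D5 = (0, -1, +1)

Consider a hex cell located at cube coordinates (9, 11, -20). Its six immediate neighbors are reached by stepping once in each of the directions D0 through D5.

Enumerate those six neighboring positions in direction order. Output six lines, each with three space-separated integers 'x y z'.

Answer: 10 10 -20
10 11 -21
9 12 -21
8 12 -20
8 11 -19
9 10 -19

Derivation:
Center: (9, 11, -20). Add each direction:
  D0: (9, 11, -20) + (1, -1, 0) = (10, 10, -20)
  D1: (9, 11, -20) + (1, 0, -1) = (10, 11, -21)
  D2: (9, 11, -20) + (0, 1, -1) = (9, 12, -21)
  D3: (9, 11, -20) + (-1, 1, 0) = (8, 12, -20)
  D4: (9, 11, -20) + (-1, 0, 1) = (8, 11, -19)
  D5: (9, 11, -20) + (0, -1, 1) = (9, 10, -19)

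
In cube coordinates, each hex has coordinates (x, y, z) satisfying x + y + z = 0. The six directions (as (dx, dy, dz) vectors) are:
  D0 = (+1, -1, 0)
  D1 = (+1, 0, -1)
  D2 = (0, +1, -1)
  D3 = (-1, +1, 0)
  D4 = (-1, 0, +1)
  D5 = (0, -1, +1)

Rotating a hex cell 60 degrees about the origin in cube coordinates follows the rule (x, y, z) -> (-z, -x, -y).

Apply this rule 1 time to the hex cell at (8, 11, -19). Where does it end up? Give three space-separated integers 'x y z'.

Answer: 19 -8 -11

Derivation:
Start: (8, 11, -19)
Step 1: (8, 11, -19) -> (-(-19), -(8), -(11)) = (19, -8, -11)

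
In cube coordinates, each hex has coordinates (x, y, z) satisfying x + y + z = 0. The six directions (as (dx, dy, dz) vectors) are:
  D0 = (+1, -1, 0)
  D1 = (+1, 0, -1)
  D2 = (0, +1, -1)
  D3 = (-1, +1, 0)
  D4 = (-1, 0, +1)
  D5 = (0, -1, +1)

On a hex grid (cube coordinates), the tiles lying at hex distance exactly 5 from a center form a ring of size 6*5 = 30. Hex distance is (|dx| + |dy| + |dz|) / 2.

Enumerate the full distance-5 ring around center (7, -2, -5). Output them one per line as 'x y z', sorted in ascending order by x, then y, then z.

Answer: 2 -2 0
2 -1 -1
2 0 -2
2 1 -3
2 2 -4
2 3 -5
3 -3 0
3 3 -6
4 -4 0
4 3 -7
5 -5 0
5 3 -8
6 -6 0
6 3 -9
7 -7 0
7 3 -10
8 -7 -1
8 2 -10
9 -7 -2
9 1 -10
10 -7 -3
10 0 -10
11 -7 -4
11 -1 -10
12 -7 -5
12 -6 -6
12 -5 -7
12 -4 -8
12 -3 -9
12 -2 -10

Derivation:
Walk ring at distance 5 from (7, -2, -5):
Start at center + D4*5 = (2, -2, 0)
  hex 0: (2, -2, 0)
  hex 1: (3, -3, 0)
  hex 2: (4, -4, 0)
  hex 3: (5, -5, 0)
  hex 4: (6, -6, 0)
  hex 5: (7, -7, 0)
  hex 6: (8, -7, -1)
  hex 7: (9, -7, -2)
  hex 8: (10, -7, -3)
  hex 9: (11, -7, -4)
  hex 10: (12, -7, -5)
  hex 11: (12, -6, -6)
  hex 12: (12, -5, -7)
  hex 13: (12, -4, -8)
  hex 14: (12, -3, -9)
  hex 15: (12, -2, -10)
  hex 16: (11, -1, -10)
  hex 17: (10, 0, -10)
  hex 18: (9, 1, -10)
  hex 19: (8, 2, -10)
  hex 20: (7, 3, -10)
  hex 21: (6, 3, -9)
  hex 22: (5, 3, -8)
  hex 23: (4, 3, -7)
  hex 24: (3, 3, -6)
  hex 25: (2, 3, -5)
  hex 26: (2, 2, -4)
  hex 27: (2, 1, -3)
  hex 28: (2, 0, -2)
  hex 29: (2, -1, -1)
Sorted: 30 hexes.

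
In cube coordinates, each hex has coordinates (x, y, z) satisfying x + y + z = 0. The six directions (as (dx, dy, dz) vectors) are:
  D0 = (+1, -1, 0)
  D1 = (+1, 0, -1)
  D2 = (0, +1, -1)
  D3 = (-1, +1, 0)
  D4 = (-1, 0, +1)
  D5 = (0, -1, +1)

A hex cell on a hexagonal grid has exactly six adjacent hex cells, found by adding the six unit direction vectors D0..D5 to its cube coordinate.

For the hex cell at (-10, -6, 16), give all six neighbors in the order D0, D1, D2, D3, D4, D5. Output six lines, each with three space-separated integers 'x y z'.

Answer: -9 -7 16
-9 -6 15
-10 -5 15
-11 -5 16
-11 -6 17
-10 -7 17

Derivation:
Center: (-10, -6, 16). Add each direction:
  D0: (-10, -6, 16) + (1, -1, 0) = (-9, -7, 16)
  D1: (-10, -6, 16) + (1, 0, -1) = (-9, -6, 15)
  D2: (-10, -6, 16) + (0, 1, -1) = (-10, -5, 15)
  D3: (-10, -6, 16) + (-1, 1, 0) = (-11, -5, 16)
  D4: (-10, -6, 16) + (-1, 0, 1) = (-11, -6, 17)
  D5: (-10, -6, 16) + (0, -1, 1) = (-10, -7, 17)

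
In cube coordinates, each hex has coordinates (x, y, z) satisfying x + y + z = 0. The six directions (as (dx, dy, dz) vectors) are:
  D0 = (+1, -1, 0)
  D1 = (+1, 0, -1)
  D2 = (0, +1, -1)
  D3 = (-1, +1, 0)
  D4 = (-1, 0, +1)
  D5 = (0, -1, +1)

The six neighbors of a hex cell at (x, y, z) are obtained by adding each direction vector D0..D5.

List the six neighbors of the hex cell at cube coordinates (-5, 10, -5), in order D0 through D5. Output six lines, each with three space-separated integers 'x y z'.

Answer: -4 9 -5
-4 10 -6
-5 11 -6
-6 11 -5
-6 10 -4
-5 9 -4

Derivation:
Center: (-5, 10, -5). Add each direction:
  D0: (-5, 10, -5) + (1, -1, 0) = (-4, 9, -5)
  D1: (-5, 10, -5) + (1, 0, -1) = (-4, 10, -6)
  D2: (-5, 10, -5) + (0, 1, -1) = (-5, 11, -6)
  D3: (-5, 10, -5) + (-1, 1, 0) = (-6, 11, -5)
  D4: (-5, 10, -5) + (-1, 0, 1) = (-6, 10, -4)
  D5: (-5, 10, -5) + (0, -1, 1) = (-5, 9, -4)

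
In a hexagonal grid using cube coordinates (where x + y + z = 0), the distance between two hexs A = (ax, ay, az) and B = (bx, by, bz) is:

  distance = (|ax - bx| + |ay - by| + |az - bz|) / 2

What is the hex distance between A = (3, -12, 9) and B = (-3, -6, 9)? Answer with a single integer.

Answer: 6

Derivation:
|ax - bx| = |3 - (-3)| = 6
|ay - by| = |-12 - (-6)| = 6
|az - bz| = |9 - 9| = 0
distance = (6 + 6 + 0) / 2 = 12 / 2 = 6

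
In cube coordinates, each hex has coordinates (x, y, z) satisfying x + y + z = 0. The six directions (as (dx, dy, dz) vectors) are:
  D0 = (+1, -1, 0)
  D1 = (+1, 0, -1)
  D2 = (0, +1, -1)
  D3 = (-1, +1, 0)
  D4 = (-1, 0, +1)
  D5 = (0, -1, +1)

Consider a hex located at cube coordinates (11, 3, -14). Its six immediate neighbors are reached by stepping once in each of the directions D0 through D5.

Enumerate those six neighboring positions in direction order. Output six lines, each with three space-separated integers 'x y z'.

Center: (11, 3, -14). Add each direction:
  D0: (11, 3, -14) + (1, -1, 0) = (12, 2, -14)
  D1: (11, 3, -14) + (1, 0, -1) = (12, 3, -15)
  D2: (11, 3, -14) + (0, 1, -1) = (11, 4, -15)
  D3: (11, 3, -14) + (-1, 1, 0) = (10, 4, -14)
  D4: (11, 3, -14) + (-1, 0, 1) = (10, 3, -13)
  D5: (11, 3, -14) + (0, -1, 1) = (11, 2, -13)

Answer: 12 2 -14
12 3 -15
11 4 -15
10 4 -14
10 3 -13
11 2 -13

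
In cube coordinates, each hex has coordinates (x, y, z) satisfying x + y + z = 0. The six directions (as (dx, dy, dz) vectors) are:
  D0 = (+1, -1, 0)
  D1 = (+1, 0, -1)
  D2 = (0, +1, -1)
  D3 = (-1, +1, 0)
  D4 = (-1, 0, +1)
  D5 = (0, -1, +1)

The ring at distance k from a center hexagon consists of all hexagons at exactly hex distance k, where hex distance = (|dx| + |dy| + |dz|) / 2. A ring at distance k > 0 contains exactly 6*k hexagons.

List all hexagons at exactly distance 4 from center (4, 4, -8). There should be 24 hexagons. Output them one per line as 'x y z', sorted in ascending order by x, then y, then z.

Answer: 0 4 -4
0 5 -5
0 6 -6
0 7 -7
0 8 -8
1 3 -4
1 8 -9
2 2 -4
2 8 -10
3 1 -4
3 8 -11
4 0 -4
4 8 -12
5 0 -5
5 7 -12
6 0 -6
6 6 -12
7 0 -7
7 5 -12
8 0 -8
8 1 -9
8 2 -10
8 3 -11
8 4 -12

Derivation:
Walk ring at distance 4 from (4, 4, -8):
Start at center + D4*4 = (0, 4, -4)
  hex 0: (0, 4, -4)
  hex 1: (1, 3, -4)
  hex 2: (2, 2, -4)
  hex 3: (3, 1, -4)
  hex 4: (4, 0, -4)
  hex 5: (5, 0, -5)
  hex 6: (6, 0, -6)
  hex 7: (7, 0, -7)
  hex 8: (8, 0, -8)
  hex 9: (8, 1, -9)
  hex 10: (8, 2, -10)
  hex 11: (8, 3, -11)
  hex 12: (8, 4, -12)
  hex 13: (7, 5, -12)
  hex 14: (6, 6, -12)
  hex 15: (5, 7, -12)
  hex 16: (4, 8, -12)
  hex 17: (3, 8, -11)
  hex 18: (2, 8, -10)
  hex 19: (1, 8, -9)
  hex 20: (0, 8, -8)
  hex 21: (0, 7, -7)
  hex 22: (0, 6, -6)
  hex 23: (0, 5, -5)
Sorted: 24 hexes.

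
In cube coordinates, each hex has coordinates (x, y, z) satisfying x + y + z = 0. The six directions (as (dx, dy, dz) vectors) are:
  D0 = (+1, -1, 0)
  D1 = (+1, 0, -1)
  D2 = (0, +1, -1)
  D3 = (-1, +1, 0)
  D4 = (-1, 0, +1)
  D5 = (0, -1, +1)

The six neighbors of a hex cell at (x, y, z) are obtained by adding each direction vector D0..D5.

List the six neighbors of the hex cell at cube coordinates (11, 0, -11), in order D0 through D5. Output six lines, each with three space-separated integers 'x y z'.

Center: (11, 0, -11). Add each direction:
  D0: (11, 0, -11) + (1, -1, 0) = (12, -1, -11)
  D1: (11, 0, -11) + (1, 0, -1) = (12, 0, -12)
  D2: (11, 0, -11) + (0, 1, -1) = (11, 1, -12)
  D3: (11, 0, -11) + (-1, 1, 0) = (10, 1, -11)
  D4: (11, 0, -11) + (-1, 0, 1) = (10, 0, -10)
  D5: (11, 0, -11) + (0, -1, 1) = (11, -1, -10)

Answer: 12 -1 -11
12 0 -12
11 1 -12
10 1 -11
10 0 -10
11 -1 -10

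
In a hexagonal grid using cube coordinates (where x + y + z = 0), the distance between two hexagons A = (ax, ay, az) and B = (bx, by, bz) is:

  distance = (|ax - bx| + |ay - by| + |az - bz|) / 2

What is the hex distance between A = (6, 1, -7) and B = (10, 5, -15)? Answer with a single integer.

Answer: 8

Derivation:
|ax - bx| = |6 - 10| = 4
|ay - by| = |1 - 5| = 4
|az - bz| = |-7 - (-15)| = 8
distance = (4 + 4 + 8) / 2 = 16 / 2 = 8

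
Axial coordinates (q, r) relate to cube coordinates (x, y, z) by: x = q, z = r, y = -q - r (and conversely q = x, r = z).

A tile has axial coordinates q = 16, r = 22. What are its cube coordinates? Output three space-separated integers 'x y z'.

Answer: 16 -38 22

Derivation:
x = q = 16
z = r = 22
y = -x - z = -(16) - (22) = -38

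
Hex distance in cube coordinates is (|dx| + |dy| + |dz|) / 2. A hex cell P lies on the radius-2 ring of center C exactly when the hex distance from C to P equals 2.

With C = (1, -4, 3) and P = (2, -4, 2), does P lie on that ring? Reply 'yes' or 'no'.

Answer: no

Derivation:
|px - cx| = |2 - 1| = 1
|py - cy| = |-4 - (-4)| = 0
|pz - cz| = |2 - 3| = 1
distance = (1+0+1)/2 = 2/2 = 1
radius = 2; distance != radius -> no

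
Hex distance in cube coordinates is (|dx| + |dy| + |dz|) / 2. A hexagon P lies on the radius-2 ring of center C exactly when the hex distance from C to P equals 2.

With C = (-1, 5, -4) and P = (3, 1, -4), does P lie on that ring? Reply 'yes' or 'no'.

|px - cx| = |3 - (-1)| = 4
|py - cy| = |1 - 5| = 4
|pz - cz| = |-4 - (-4)| = 0
distance = (4+4+0)/2 = 8/2 = 4
radius = 2; distance != radius -> no

Answer: no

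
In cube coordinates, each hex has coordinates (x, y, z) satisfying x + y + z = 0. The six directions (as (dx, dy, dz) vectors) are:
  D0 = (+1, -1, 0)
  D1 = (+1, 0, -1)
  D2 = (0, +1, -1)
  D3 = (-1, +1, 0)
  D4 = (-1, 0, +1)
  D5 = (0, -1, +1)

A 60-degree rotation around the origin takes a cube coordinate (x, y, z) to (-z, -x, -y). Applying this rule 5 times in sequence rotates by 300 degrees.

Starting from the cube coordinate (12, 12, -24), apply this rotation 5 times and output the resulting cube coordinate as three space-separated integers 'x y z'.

Answer: -12 24 -12

Derivation:
Start: (12, 12, -24)
Step 1: (12, 12, -24) -> (-(-24), -(12), -(12)) = (24, -12, -12)
Step 2: (24, -12, -12) -> (-(-12), -(24), -(-12)) = (12, -24, 12)
Step 3: (12, -24, 12) -> (-(12), -(12), -(-24)) = (-12, -12, 24)
Step 4: (-12, -12, 24) -> (-(24), -(-12), -(-12)) = (-24, 12, 12)
Step 5: (-24, 12, 12) -> (-(12), -(-24), -(12)) = (-12, 24, -12)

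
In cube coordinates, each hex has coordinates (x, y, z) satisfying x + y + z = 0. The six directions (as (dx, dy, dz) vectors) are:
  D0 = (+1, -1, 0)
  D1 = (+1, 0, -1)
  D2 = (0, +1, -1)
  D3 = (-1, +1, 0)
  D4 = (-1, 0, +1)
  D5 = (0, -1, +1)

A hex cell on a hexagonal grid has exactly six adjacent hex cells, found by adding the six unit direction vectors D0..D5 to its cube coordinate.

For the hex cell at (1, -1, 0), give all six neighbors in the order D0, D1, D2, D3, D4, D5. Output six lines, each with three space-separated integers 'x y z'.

Center: (1, -1, 0). Add each direction:
  D0: (1, -1, 0) + (1, -1, 0) = (2, -2, 0)
  D1: (1, -1, 0) + (1, 0, -1) = (2, -1, -1)
  D2: (1, -1, 0) + (0, 1, -1) = (1, 0, -1)
  D3: (1, -1, 0) + (-1, 1, 0) = (0, 0, 0)
  D4: (1, -1, 0) + (-1, 0, 1) = (0, -1, 1)
  D5: (1, -1, 0) + (0, -1, 1) = (1, -2, 1)

Answer: 2 -2 0
2 -1 -1
1 0 -1
0 0 0
0 -1 1
1 -2 1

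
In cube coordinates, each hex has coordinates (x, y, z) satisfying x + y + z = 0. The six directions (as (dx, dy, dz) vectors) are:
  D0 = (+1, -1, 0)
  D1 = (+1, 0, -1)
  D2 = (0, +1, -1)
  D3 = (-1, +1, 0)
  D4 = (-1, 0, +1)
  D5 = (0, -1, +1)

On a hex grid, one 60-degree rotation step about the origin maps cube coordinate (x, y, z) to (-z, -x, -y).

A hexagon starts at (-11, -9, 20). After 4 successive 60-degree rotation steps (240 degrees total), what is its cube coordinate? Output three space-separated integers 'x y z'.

Answer: 20 -11 -9

Derivation:
Start: (-11, -9, 20)
Step 1: (-11, -9, 20) -> (-(20), -(-11), -(-9)) = (-20, 11, 9)
Step 2: (-20, 11, 9) -> (-(9), -(-20), -(11)) = (-9, 20, -11)
Step 3: (-9, 20, -11) -> (-(-11), -(-9), -(20)) = (11, 9, -20)
Step 4: (11, 9, -20) -> (-(-20), -(11), -(9)) = (20, -11, -9)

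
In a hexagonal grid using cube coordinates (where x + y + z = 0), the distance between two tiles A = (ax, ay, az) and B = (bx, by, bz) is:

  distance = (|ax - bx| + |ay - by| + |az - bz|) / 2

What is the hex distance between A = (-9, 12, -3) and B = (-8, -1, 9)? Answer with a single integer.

Answer: 13

Derivation:
|ax - bx| = |-9 - (-8)| = 1
|ay - by| = |12 - (-1)| = 13
|az - bz| = |-3 - 9| = 12
distance = (1 + 13 + 12) / 2 = 26 / 2 = 13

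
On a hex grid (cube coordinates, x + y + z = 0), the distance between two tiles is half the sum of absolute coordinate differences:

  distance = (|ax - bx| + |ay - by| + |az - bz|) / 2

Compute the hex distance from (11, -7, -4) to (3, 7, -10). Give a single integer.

Answer: 14

Derivation:
|ax - bx| = |11 - 3| = 8
|ay - by| = |-7 - 7| = 14
|az - bz| = |-4 - (-10)| = 6
distance = (8 + 14 + 6) / 2 = 28 / 2 = 14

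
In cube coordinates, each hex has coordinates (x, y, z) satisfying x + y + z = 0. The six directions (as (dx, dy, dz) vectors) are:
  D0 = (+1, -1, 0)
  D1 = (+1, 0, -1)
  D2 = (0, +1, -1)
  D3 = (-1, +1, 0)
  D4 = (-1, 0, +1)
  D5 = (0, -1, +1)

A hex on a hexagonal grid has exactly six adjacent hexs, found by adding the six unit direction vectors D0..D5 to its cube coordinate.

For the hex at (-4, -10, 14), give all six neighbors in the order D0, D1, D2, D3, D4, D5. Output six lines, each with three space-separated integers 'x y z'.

Center: (-4, -10, 14). Add each direction:
  D0: (-4, -10, 14) + (1, -1, 0) = (-3, -11, 14)
  D1: (-4, -10, 14) + (1, 0, -1) = (-3, -10, 13)
  D2: (-4, -10, 14) + (0, 1, -1) = (-4, -9, 13)
  D3: (-4, -10, 14) + (-1, 1, 0) = (-5, -9, 14)
  D4: (-4, -10, 14) + (-1, 0, 1) = (-5, -10, 15)
  D5: (-4, -10, 14) + (0, -1, 1) = (-4, -11, 15)

Answer: -3 -11 14
-3 -10 13
-4 -9 13
-5 -9 14
-5 -10 15
-4 -11 15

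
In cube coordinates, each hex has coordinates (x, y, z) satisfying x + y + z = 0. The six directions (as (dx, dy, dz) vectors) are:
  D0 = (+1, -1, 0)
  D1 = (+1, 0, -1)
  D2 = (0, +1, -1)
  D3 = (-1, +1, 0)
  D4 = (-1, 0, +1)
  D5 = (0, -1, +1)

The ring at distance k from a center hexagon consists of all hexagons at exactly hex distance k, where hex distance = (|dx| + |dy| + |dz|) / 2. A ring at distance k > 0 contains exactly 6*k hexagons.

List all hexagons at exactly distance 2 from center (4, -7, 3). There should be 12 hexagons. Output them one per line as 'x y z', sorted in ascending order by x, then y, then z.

Answer: 2 -7 5
2 -6 4
2 -5 3
3 -8 5
3 -5 2
4 -9 5
4 -5 1
5 -9 4
5 -6 1
6 -9 3
6 -8 2
6 -7 1

Derivation:
Walk ring at distance 2 from (4, -7, 3):
Start at center + D4*2 = (2, -7, 5)
  hex 0: (2, -7, 5)
  hex 1: (3, -8, 5)
  hex 2: (4, -9, 5)
  hex 3: (5, -9, 4)
  hex 4: (6, -9, 3)
  hex 5: (6, -8, 2)
  hex 6: (6, -7, 1)
  hex 7: (5, -6, 1)
  hex 8: (4, -5, 1)
  hex 9: (3, -5, 2)
  hex 10: (2, -5, 3)
  hex 11: (2, -6, 4)
Sorted: 12 hexes.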